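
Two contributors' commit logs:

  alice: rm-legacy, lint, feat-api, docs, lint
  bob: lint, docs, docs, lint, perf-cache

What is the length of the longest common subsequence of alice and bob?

Taking lint at alice[2]=bob[1], docs at alice[4]=bob[3], lint at alice[5]=bob[4] gives a common subsequence of length 3. dp[5][5] = 3 confirms this is the maximum.

3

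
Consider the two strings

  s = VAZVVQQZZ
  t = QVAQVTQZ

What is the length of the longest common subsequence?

Let dp[i][j] be the LCS length of the first i characters of s and the first j characters of t. dp[i][j] = dp[i-1][j-1]+1 when the i-th and j-th characters match, else max(dp[i-1][j], dp[i][j-1]).
    ·  Q  V  A  Q  V  T  Q  Z
 ·  0  0  0  0  0  0  0  0  0
 V  0  0  1  1  1  1  1  1  1
 A  0  0  1  2  2  2  2  2  2
 Z  0  0  1  2  2  2  2  2  3
 V  0  0  1  2  2  3  3  3  3
 V  0  0  1  2  2  3  3  3  3
 Q  0  1  1  2  3  3  3  4  4
 Q  0  1  1  2  3  3  3  4  4
 Z  0  1  1  2  3  3  3  4  5
 Z  0  1  1  2  3  3  3  4  5
dp[9][8] = 5. One LCS (by backtracking along matches): VAVQZ.

5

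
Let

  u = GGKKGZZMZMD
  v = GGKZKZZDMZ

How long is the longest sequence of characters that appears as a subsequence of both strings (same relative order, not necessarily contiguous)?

Pick G (u #1, v #1), then G (u #2, v #2), then K (u #3, v #3), then K (u #4, v #5), then Z (u #6, v #6), then Z (u #7, v #7), then M (u #8, v #9), then Z (u #9, v #10); all 8 characters appear in both, in order. Since dp[11][10] = 8, nothing longer is possible.

8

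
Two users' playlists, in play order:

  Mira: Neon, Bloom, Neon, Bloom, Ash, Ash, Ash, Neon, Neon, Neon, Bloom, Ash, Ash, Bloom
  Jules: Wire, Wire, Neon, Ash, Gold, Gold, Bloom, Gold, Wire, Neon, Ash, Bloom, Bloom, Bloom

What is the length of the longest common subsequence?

6

Pick Neon at Mira[1]=Jules[3], Bloom at Mira[2]=Jules[7], Neon at Mira[3]=Jules[10], Bloom at Mira[4]=Jules[12], Bloom at Mira[11]=Jules[13], Bloom at Mira[14]=Jules[14]; all 6 songs appear in both, in order. Since dp[14][14] = 6, nothing longer is possible.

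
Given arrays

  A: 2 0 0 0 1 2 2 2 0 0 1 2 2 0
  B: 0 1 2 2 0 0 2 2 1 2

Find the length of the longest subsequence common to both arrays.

8

Let dp[i][j] be the LCS length of the first i values of A and the first j values of B. dp[i][j] = dp[i-1][j-1]+1 when the i-th and j-th values match, else max(dp[i-1][j], dp[i][j-1]).
    ·  0  1  2  2  0  0  2  2  1  2
 ·  0  0  0  0  0  0  0  0  0  0  0
 2  0  0  0  1  1  1  1  1  1  1  1
 0  0  1  1  1  1  2  2  2  2  2  2
 0  0  1  1  1  1  2  3  3  3  3  3
 0  0  1  1  1  1  2  3  3  3  3  3
 1  0  1  2  2  2  2  3  3  3  4  4
 2  0  1  2  3  3  3  3  4  4  4  5
 2  0  1  2  3  4  4  4  4  5  5  5
 2  0  1  2  3  4  4  4  5  5  5  6
 0  0  1  2  3  4  5  5  5  5  5  6
 0  0  1  2  3  4  5  6  6  6  6  6
 1  0  1  2  3  4  5  6  6  6  7  7
 2  0  1  2  3  4  5  6  7  7  7  8
 2  0  1  2  3  4  5  6  7  8  8  8
 0  0  1  2  3  4  5  6  7  8  8  8
dp[14][10] = 8. One LCS (by backtracking along matches): 0, 1, 2, 2, 0, 0, 1, 2.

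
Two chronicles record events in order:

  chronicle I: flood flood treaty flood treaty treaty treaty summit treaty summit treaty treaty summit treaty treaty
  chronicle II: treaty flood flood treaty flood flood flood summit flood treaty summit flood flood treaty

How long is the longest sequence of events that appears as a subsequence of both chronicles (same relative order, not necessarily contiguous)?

8

Match flood at chronicle I[1]=chronicle II[2], then flood at chronicle I[2]=chronicle II[3], then treaty at chronicle I[3]=chronicle II[4], then flood at chronicle I[4]=chronicle II[7], then summit at chronicle I[8]=chronicle II[8], then treaty at chronicle I[9]=chronicle II[10], then summit at chronicle I[10]=chronicle II[11], then treaty at chronicle I[15]=chronicle II[14] — 8 events in the same relative order in both, and the DP table's final entry dp[15][14] is also 8, so no common subsequence is longer.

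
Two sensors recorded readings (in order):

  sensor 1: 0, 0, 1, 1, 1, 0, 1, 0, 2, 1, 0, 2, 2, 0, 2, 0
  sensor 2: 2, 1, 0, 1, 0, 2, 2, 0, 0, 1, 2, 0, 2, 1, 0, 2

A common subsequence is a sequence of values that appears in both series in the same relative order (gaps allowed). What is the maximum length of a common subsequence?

10

One common subsequence of length 10: 1 (sensor 1 #5, sensor 2 #2), 0 (sensor 1 #6, sensor 2 #3), 1 (sensor 1 #7, sensor 2 #4), 0 (sensor 1 #8, sensor 2 #5), 2 (sensor 1 #9, sensor 2 #7), 1 (sensor 1 #10, sensor 2 #10), 0 (sensor 1 #11, sensor 2 #12), 2 (sensor 1 #12, sensor 2 #13), 0 (sensor 1 #14, sensor 2 #15), 2 (sensor 1 #15, sensor 2 #16). The LCS DP gives dp[16][16] = 10, so this is optimal.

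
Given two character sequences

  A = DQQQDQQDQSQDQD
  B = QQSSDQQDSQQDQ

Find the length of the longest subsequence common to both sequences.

Taking Q [2,1]; then Q [3,2]; then D [5,5]; then Q [6,6]; then Q [7,7]; then D [8,8]; then Q [9,10]; then Q [11,11]; then D [12,12]; then Q [13,13] gives a common subsequence of length 10. The LCS DP gives dp[14][13] = 10, so this is optimal.

10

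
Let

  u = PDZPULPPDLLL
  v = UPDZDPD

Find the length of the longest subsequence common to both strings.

5

One common subsequence of length 5: P [1,2]; then D [2,3]; then Z [3,4]; then P [8,6]; then D [9,7]. dp[12][7] = 5 confirms this is the maximum.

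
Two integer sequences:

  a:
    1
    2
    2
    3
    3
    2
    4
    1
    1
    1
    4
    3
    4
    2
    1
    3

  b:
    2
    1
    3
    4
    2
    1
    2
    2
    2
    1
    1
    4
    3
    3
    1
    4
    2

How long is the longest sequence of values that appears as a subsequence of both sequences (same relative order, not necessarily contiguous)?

Taking 1 at a[1]=b[6], then 2 at a[2]=b[7], then 2 at a[3]=b[8], then 2 at a[6]=b[9], then 1 at a[9]=b[10], then 1 at a[10]=b[11], then 4 at a[11]=b[12], then 3 at a[12]=b[14], then 4 at a[13]=b[16], then 2 at a[14]=b[17] gives a common subsequence of length 10, and the DP table's final entry dp[16][17] is also 10, so no common subsequence is longer.

10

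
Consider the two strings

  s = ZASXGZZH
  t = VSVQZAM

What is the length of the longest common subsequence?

Let dp[i][j] be the LCS length of the first i characters of s and the first j characters of t. dp[i][j] = dp[i-1][j-1]+1 when the i-th and j-th characters match, else max(dp[i-1][j], dp[i][j-1]).
    ·  V  S  V  Q  Z  A  M
 ·  0  0  0  0  0  0  0  0
 Z  0  0  0  0  0  1  1  1
 A  0  0  0  0  0  1  2  2
 S  0  0  1  1  1  1  2  2
 X  0  0  1  1  1  1  2  2
 G  0  0  1  1  1  1  2  2
 Z  0  0  1  1  1  2  2  2
 Z  0  0  1  1  1  2  2  2
 H  0  0  1  1  1  2  2  2
dp[8][7] = 2. One LCS (by backtracking along matches): ZA.

2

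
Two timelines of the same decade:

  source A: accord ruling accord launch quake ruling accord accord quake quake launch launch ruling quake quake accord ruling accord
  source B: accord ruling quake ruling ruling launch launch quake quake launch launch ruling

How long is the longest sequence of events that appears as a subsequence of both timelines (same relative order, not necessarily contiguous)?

9

One common subsequence of length 9: accord at source A[1]=source B[1], ruling at source A[2]=source B[2], quake at source A[5]=source B[3], ruling at source A[6]=source B[5], quake at source A[9]=source B[8], quake at source A[10]=source B[9], launch at source A[11]=source B[10], launch at source A[12]=source B[11], ruling at source A[17]=source B[12]. The LCS DP gives dp[18][12] = 9, so this is optimal.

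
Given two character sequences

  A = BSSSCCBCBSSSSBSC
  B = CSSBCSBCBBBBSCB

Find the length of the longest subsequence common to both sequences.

9

Taking S [2,2]; then S [3,3]; then S [4,6]; then C [5,8]; then B [7,10]; then B [9,11]; then B [14,12]; then S [15,13]; then C [16,14] gives a common subsequence of length 9. dp[16][15] = 9 confirms this is the maximum.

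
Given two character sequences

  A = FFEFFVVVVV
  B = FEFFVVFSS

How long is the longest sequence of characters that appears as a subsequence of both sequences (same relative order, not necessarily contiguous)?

Let dp[i][j] be the LCS length of the first i characters of A and the first j characters of B. dp[i][j] = dp[i-1][j-1]+1 when the i-th and j-th characters match, else max(dp[i-1][j], dp[i][j-1]).
    ·  F  E  F  F  V  V  F  S  S
 ·  0  0  0  0  0  0  0  0  0  0
 F  0  1  1  1  1  1  1  1  1  1
 F  0  1  1  2  2  2  2  2  2  2
 E  0  1  2  2  2  2  2  2  2  2
 F  0  1  2  3  3  3  3  3  3  3
 F  0  1  2  3  4  4  4  4  4  4
 V  0  1  2  3  4  5  5  5  5  5
 V  0  1  2  3  4  5  6  6  6  6
 V  0  1  2  3  4  5  6  6  6  6
 V  0  1  2  3  4  5  6  6  6  6
 V  0  1  2  3  4  5  6  6  6  6
dp[10][9] = 6. One LCS (by backtracking along matches): FEFFVV.

6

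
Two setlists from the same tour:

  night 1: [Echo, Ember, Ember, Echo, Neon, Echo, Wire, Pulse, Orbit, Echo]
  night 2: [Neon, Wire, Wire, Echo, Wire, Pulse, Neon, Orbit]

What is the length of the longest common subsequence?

One common subsequence of length 5: Neon [5,1], Echo [6,4], Wire [7,5], Pulse [8,6], Orbit [9,8]. dp[10][8] = 5 confirms this is the maximum.

5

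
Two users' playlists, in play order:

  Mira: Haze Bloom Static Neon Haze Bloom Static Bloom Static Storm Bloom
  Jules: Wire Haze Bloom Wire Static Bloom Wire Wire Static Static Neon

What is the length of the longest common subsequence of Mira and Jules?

One common subsequence of length 6: Haze at Mira[1]=Jules[2], then Bloom at Mira[2]=Jules[3], then Static at Mira[3]=Jules[5], then Bloom at Mira[6]=Jules[6], then Static at Mira[7]=Jules[9], then Static at Mira[9]=Jules[10]. dp[11][11] = 6 confirms this is the maximum.

6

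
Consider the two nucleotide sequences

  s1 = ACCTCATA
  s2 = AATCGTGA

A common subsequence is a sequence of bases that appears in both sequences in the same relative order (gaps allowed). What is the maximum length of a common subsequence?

Let dp[i][j] be the LCS length of the first i bases of s1 and the first j bases of s2. dp[i][j] = dp[i-1][j-1]+1 when the i-th and j-th bases match, else max(dp[i-1][j], dp[i][j-1]).
    ·  A  A  T  C  G  T  G  A
 ·  0  0  0  0  0  0  0  0  0
 A  0  1  1  1  1  1  1  1  1
 C  0  1  1  1  2  2  2  2  2
 C  0  1  1  1  2  2  2  2  2
 T  0  1  1  2  2  2  3  3  3
 C  0  1  1  2  3  3  3  3  3
 A  0  1  2  2  3  3  3  3  4
 T  0  1  2  3  3  3  4  4  4
 A  0  1  2  3  3  3  4  4  5
dp[8][8] = 5. One LCS (by backtracking along matches): ATCTA.

5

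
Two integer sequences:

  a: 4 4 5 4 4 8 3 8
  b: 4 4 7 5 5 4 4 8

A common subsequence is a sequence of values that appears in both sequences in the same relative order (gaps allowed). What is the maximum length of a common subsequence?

One common subsequence of length 6: 4 (a #1, b #1), then 4 (a #2, b #2), then 5 (a #3, b #5), then 4 (a #4, b #6), then 4 (a #5, b #7), then 8 (a #8, b #8), and the DP table's final entry dp[8][8] is also 6, so no common subsequence is longer.

6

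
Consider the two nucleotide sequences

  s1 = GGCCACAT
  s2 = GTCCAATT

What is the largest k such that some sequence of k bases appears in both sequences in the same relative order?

One common subsequence of length 6: G at s1[1]=s2[1] → C at s1[3]=s2[3] → C at s1[4]=s2[4] → A at s1[5]=s2[5] → A at s1[7]=s2[6] → T at s1[8]=s2[8]. dp[8][8] = 6 confirms this is the maximum.

6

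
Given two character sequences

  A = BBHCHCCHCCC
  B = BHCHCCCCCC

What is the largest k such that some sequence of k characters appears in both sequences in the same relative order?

Taking B (A #2, B #1) → H (A #3, B #2) → C (A #4, B #3) → H (A #5, B #4) → C (A #6, B #6) → C (A #7, B #7) → C (A #9, B #8) → C (A #10, B #9) → C (A #11, B #10) gives a common subsequence of length 9. dp[11][10] = 9 confirms this is the maximum.

9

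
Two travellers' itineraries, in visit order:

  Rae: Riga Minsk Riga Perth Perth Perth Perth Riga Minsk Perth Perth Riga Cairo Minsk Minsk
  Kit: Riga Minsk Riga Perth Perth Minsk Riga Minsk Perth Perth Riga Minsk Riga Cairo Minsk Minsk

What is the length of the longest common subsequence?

13

Pick Riga [1,1] → Minsk [2,2] → Riga [3,3] → Perth [4,4] → Perth [5,5] → Perth [6,9] → Perth [7,10] → Riga [8,11] → Minsk [9,12] → Riga [12,13] → Cairo [13,14] → Minsk [14,15] → Minsk [15,16]; all 13 stops appear in both, in order. dp[15][16] = 13 confirms this is the maximum.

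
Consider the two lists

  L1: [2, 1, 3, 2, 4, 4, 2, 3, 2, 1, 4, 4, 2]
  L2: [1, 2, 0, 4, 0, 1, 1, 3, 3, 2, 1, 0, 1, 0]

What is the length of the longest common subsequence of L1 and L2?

One common subsequence of length 6: 2 at L1[1]=L2[2], then 1 at L1[2]=L2[7], then 3 at L1[3]=L2[8], then 3 at L1[8]=L2[9], then 2 at L1[9]=L2[10], then 1 at L1[10]=L2[13]. dp[13][14] = 6 confirms this is the maximum.

6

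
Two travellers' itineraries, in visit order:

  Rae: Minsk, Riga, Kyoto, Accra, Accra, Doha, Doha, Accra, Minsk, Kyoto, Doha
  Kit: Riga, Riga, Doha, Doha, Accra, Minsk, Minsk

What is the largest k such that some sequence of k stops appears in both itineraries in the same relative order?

Taking Riga at Rae[2]=Kit[2] → Doha at Rae[6]=Kit[3] → Doha at Rae[7]=Kit[4] → Accra at Rae[8]=Kit[5] → Minsk at Rae[9]=Kit[7] gives a common subsequence of length 5. Since dp[11][7] = 5, nothing longer is possible.

5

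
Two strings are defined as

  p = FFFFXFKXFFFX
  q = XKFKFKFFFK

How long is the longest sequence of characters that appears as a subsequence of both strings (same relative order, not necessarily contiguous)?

Let dp[i][j] be the LCS length of the first i characters of p and the first j characters of q. dp[i][j] = dp[i-1][j-1]+1 when the i-th and j-th characters match, else max(dp[i-1][j], dp[i][j-1]).
    ·  X  K  F  K  F  K  F  F  F  K
 ·  0  0  0  0  0  0  0  0  0  0  0
 F  0  0  0  1  1  1  1  1  1  1  1
 F  0  0  0  1  1  2  2  2  2  2  2
 F  0  0  0  1  1  2  2  3  3  3  3
 F  0  0  0  1  1  2  2  3  4  4  4
 X  0  1  1  1  1  2  2  3  4  4  4
 F  0  1  1  2  2  2  2  3  4  5  5
 K  0  1  2  2  3  3  3  3  4  5  6
 X  0  1  2  2  3  3  3  3  4  5  6
 F  0  1  2  3  3  4  4  4  4  5  6
 F  0  1  2  3  3  4  4  5  5  5  6
 F  0  1  2  3  3  4  4  5  6  6  6
 X  0  1  2  3  3  4  4  5  6  6  6
dp[12][10] = 6. One LCS (by backtracking along matches): FFFFFK.

6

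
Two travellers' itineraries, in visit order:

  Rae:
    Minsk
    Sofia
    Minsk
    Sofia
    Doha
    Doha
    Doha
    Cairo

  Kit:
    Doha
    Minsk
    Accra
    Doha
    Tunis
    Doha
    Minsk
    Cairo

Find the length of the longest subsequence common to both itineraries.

Match Minsk (Rae #1, Kit #2), Doha (Rae #5, Kit #4), Doha (Rae #6, Kit #6), Cairo (Rae #8, Kit #8) — 4 stops in the same relative order in both. dp[8][8] = 4 confirms this is the maximum.

4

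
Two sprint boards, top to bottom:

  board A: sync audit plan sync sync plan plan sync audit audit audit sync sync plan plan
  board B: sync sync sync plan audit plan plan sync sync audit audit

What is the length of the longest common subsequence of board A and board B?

8

Taking sync (board A #1, board B #1) → sync (board A #4, board B #2) → sync (board A #5, board B #3) → plan (board A #6, board B #6) → plan (board A #7, board B #7) → sync (board A #8, board B #9) → audit (board A #10, board B #10) → audit (board A #11, board B #11) gives a common subsequence of length 8, and the DP table's final entry dp[15][11] is also 8, so no common subsequence is longer.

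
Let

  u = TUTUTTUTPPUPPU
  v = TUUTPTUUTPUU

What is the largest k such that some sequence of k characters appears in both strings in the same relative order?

Taking T at u[1]=v[1], then U at u[2]=v[2], then U at u[4]=v[3], then T at u[5]=v[4], then T at u[6]=v[6], then U at u[7]=v[8], then T at u[8]=v[9], then P at u[10]=v[10], then U at u[11]=v[11], then U at u[14]=v[12] gives a common subsequence of length 10. Since dp[14][12] = 10, nothing longer is possible.

10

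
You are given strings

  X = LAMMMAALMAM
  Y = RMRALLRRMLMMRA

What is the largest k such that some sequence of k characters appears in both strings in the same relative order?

5

Match L (X #1, Y #6); then M (X #3, Y #9); then M (X #4, Y #11); then M (X #5, Y #12); then A (X #10, Y #14) — 5 characters in the same relative order in both, and the DP table's final entry dp[11][14] is also 5, so no common subsequence is longer.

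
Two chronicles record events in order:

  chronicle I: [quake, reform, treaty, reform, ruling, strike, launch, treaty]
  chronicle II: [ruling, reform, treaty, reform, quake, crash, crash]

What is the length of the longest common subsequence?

3

Taking reform (chronicle I #2, chronicle II #2), then treaty (chronicle I #3, chronicle II #3), then reform (chronicle I #4, chronicle II #4) gives a common subsequence of length 3. The LCS DP gives dp[8][7] = 3, so this is optimal.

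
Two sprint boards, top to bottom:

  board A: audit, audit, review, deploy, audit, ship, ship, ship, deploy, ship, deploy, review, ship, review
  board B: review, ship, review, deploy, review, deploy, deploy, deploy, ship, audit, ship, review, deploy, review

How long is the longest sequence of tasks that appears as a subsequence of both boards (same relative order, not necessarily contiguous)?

6

Match review at board A[3]=board B[5], then deploy at board A[4]=board B[8], then audit at board A[5]=board B[10], then ship at board A[6]=board B[11], then deploy at board A[11]=board B[13], then review at board A[14]=board B[14] — 6 tasks in the same relative order in both. Since dp[14][14] = 6, nothing longer is possible.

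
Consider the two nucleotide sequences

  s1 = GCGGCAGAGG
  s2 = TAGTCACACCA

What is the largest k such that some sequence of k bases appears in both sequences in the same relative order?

5

Let dp[i][j] be the LCS length of the first i bases of s1 and the first j bases of s2. dp[i][j] = dp[i-1][j-1]+1 when the i-th and j-th bases match, else max(dp[i-1][j], dp[i][j-1]).
    ·  T  A  G  T  C  A  C  A  C  C  A
 ·  0  0  0  0  0  0  0  0  0  0  0  0
 G  0  0  0  1  1  1  1  1  1  1  1  1
 C  0  0  0  1  1  2  2  2  2  2  2  2
 G  0  0  0  1  1  2  2  2  2  2  2  2
 G  0  0  0  1  1  2  2  2  2  2  2  2
 C  0  0  0  1  1  2  2  3  3  3  3  3
 A  0  0  1  1  1  2  3  3  4  4  4  4
 G  0  0  1  2  2  2  3  3  4  4  4  4
 A  0  0  1  2  2  2  3  3  4  4  4  5
 G  0  0  1  2  2  2  3  3  4  4  4  5
 G  0  0  1  2  2  2  3  3  4  4  4  5
dp[10][11] = 5. One LCS (by backtracking along matches): GCCAA.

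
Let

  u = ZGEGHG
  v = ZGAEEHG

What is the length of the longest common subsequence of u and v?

Pick Z at u[1]=v[1]; then G at u[2]=v[2]; then E at u[3]=v[5]; then H at u[5]=v[6]; then G at u[6]=v[7]; all 5 characters appear in both, in order. The LCS DP gives dp[6][7] = 5, so this is optimal.

5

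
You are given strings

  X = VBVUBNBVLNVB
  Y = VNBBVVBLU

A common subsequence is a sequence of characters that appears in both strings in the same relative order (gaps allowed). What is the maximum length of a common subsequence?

Taking V at X[1]=Y[1]; then B at X[5]=Y[3]; then B at X[7]=Y[4]; then V at X[8]=Y[5]; then V at X[11]=Y[6]; then B at X[12]=Y[7] gives a common subsequence of length 6. Since dp[12][9] = 6, nothing longer is possible.

6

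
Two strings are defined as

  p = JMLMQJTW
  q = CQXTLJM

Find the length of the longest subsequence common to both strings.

Let dp[i][j] be the LCS length of the first i characters of p and the first j characters of q. dp[i][j] = dp[i-1][j-1]+1 when the i-th and j-th characters match, else max(dp[i-1][j], dp[i][j-1]).
    ·  C  Q  X  T  L  J  M
 ·  0  0  0  0  0  0  0  0
 J  0  0  0  0  0  0  1  1
 M  0  0  0  0  0  0  1  2
 L  0  0  0  0  0  1  1  2
 M  0  0  0  0  0  1  1  2
 Q  0  0  1  1  1  1  1  2
 J  0  0  1  1  1  1  2  2
 T  0  0  1  1  2  2  2  2
 W  0  0  1  1  2  2  2  2
dp[8][7] = 2. One LCS (by backtracking along matches): JM.

2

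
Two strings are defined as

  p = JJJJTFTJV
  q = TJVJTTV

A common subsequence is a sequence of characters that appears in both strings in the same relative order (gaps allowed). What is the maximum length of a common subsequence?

5

Taking J (p #1, q #2) → J (p #4, q #4) → T (p #5, q #5) → T (p #7, q #6) → V (p #9, q #7) gives a common subsequence of length 5, and the DP table's final entry dp[9][7] is also 5, so no common subsequence is longer.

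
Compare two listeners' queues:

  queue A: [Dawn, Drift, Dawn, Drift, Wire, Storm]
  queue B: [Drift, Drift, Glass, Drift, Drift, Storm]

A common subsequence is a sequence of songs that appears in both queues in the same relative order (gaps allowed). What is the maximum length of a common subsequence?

Taking Drift (queue A #2, queue B #4), then Drift (queue A #4, queue B #5), then Storm (queue A #6, queue B #6) gives a common subsequence of length 3. dp[6][6] = 3 confirms this is the maximum.

3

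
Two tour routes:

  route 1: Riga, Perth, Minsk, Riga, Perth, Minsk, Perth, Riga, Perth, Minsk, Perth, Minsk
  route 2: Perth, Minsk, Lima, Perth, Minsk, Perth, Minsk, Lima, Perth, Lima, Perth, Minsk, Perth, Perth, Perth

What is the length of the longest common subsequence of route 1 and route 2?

Pick Perth (route 1 #2, route 2 #4), then Minsk (route 1 #3, route 2 #5), then Perth (route 1 #5, route 2 #6), then Minsk (route 1 #6, route 2 #7), then Perth (route 1 #7, route 2 #9), then Perth (route 1 #9, route 2 #11), then Minsk (route 1 #10, route 2 #12), then Perth (route 1 #11, route 2 #15); all 8 stops appear in both, in order. dp[12][15] = 8 confirms this is the maximum.

8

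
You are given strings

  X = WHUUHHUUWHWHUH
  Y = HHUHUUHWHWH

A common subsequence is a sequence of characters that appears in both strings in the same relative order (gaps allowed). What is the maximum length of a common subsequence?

9

Match H (X #2, Y #2); then U (X #4, Y #3); then H (X #6, Y #4); then U (X #7, Y #5); then U (X #8, Y #6); then W (X #9, Y #8); then H (X #10, Y #9); then W (X #11, Y #10); then H (X #14, Y #11) — 9 characters in the same relative order in both. dp[14][11] = 9 confirms this is the maximum.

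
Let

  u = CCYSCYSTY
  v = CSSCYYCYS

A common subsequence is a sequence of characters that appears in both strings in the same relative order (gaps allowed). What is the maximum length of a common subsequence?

One common subsequence of length 6: C (u #1, v #1), C (u #2, v #4), Y (u #3, v #6), C (u #5, v #7), Y (u #6, v #8), S (u #7, v #9). Since dp[9][9] = 6, nothing longer is possible.

6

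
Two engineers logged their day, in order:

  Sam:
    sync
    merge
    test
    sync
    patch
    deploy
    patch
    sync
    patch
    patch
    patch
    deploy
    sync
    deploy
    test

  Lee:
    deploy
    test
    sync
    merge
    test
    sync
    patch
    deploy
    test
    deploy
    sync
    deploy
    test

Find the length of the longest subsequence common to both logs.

Taking sync [1,3]; then merge [2,4]; then test [3,5]; then sync [4,6]; then patch [5,7]; then deploy [6,8]; then deploy [12,10]; then sync [13,11]; then deploy [14,12]; then test [15,13] gives a common subsequence of length 10. Since dp[15][13] = 10, nothing longer is possible.

10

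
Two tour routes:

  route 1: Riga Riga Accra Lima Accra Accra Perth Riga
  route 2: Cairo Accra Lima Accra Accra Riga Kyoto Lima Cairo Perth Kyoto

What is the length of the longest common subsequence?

Pick Accra (route 1 #3, route 2 #2) → Lima (route 1 #4, route 2 #3) → Accra (route 1 #5, route 2 #4) → Accra (route 1 #6, route 2 #5) → Perth (route 1 #7, route 2 #10); all 5 stops appear in both, in order. Since dp[8][11] = 5, nothing longer is possible.

5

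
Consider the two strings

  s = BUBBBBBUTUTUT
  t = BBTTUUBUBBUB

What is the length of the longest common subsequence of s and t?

6

One common subsequence of length 6: B (s #1, t #2); then U (s #2, t #6); then B (s #3, t #7); then B (s #4, t #9); then B (s #5, t #10); then B (s #7, t #12). Since dp[13][12] = 6, nothing longer is possible.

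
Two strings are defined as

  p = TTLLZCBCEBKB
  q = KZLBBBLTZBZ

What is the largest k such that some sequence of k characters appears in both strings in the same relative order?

Taking L at p[3]=q[3], then L at p[4]=q[7], then Z at p[5]=q[9], then B at p[7]=q[10] gives a common subsequence of length 4, and the DP table's final entry dp[12][11] is also 4, so no common subsequence is longer.

4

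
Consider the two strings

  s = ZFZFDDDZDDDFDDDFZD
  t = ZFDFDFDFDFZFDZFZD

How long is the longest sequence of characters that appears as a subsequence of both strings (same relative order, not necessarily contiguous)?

12

Match Z at s[1]=t[1]; then F at s[2]=t[2]; then F at s[4]=t[4]; then D at s[5]=t[5]; then D at s[6]=t[7]; then D at s[7]=t[9]; then Z at s[8]=t[11]; then F at s[12]=t[12]; then D at s[13]=t[13]; then F at s[16]=t[15]; then Z at s[17]=t[16]; then D at s[18]=t[17] — 12 characters in the same relative order in both, and the DP table's final entry dp[18][17] is also 12, so no common subsequence is longer.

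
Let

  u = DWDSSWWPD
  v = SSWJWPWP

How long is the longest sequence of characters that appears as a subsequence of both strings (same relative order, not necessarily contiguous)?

5

Pick S at u[4]=v[1] → S at u[5]=v[2] → W at u[6]=v[5] → W at u[7]=v[7] → P at u[8]=v[8]; all 5 characters appear in both, in order. dp[9][8] = 5 confirms this is the maximum.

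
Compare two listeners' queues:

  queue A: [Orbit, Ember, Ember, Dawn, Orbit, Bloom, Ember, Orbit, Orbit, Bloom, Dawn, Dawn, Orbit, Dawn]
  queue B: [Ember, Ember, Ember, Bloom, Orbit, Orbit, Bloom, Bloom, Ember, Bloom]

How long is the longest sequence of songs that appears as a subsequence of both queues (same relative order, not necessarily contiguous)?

Match Ember [2,2], then Ember [3,3], then Orbit [5,6], then Bloom [6,8], then Ember [7,9], then Bloom [10,10] — 6 songs in the same relative order in both, and the DP table's final entry dp[14][10] is also 6, so no common subsequence is longer.

6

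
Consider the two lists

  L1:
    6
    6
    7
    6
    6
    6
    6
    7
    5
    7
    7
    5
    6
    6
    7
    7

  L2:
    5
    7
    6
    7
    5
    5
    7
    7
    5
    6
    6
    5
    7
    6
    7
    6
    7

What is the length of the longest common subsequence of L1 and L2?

Taking 7 [3,2] → 6 [7,3] → 7 [8,4] → 5 [9,6] → 7 [10,7] → 7 [11,8] → 5 [12,9] → 6 [13,11] → 6 [14,14] → 7 [15,15] → 7 [16,17] gives a common subsequence of length 11. dp[16][17] = 11 confirms this is the maximum.

11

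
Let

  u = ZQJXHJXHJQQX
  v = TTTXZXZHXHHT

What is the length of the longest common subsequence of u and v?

Pick Z (u #1, v #5); then X (u #4, v #6); then H (u #5, v #8); then X (u #7, v #9); then H (u #8, v #11); all 5 characters appear in both, in order. Since dp[12][12] = 5, nothing longer is possible.

5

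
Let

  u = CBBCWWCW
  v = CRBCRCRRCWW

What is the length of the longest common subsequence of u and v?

5

One common subsequence of length 5: C at u[1]=v[1], then B at u[2]=v[3], then C at u[4]=v[9], then W at u[6]=v[10], then W at u[8]=v[11], and the DP table's final entry dp[8][11] is also 5, so no common subsequence is longer.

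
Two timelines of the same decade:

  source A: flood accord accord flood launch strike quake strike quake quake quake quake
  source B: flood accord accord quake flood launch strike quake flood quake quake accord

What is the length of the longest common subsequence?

Pick flood at source A[1]=source B[1] → accord at source A[2]=source B[2] → accord at source A[3]=source B[3] → flood at source A[4]=source B[5] → launch at source A[5]=source B[6] → strike at source A[6]=source B[7] → quake at source A[7]=source B[8] → quake at source A[9]=source B[10] → quake at source A[10]=source B[11]; all 9 events appear in both, in order. Since dp[12][12] = 9, nothing longer is possible.

9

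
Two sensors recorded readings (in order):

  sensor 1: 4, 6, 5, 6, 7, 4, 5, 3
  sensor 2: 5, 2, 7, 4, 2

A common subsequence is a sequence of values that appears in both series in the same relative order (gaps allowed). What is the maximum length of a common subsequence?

Let dp[i][j] be the LCS length of the first i values of sensor 1 and the first j values of sensor 2. dp[i][j] = dp[i-1][j-1]+1 when the i-th and j-th values match, else max(dp[i-1][j], dp[i][j-1]).
    ·  5  2  7  4  2
 ·  0  0  0  0  0  0
 4  0  0  0  0  1  1
 6  0  0  0  0  1  1
 5  0  1  1  1  1  1
 6  0  1  1  1  1  1
 7  0  1  1  2  2  2
 4  0  1  1  2  3  3
 5  0  1  1  2  3  3
 3  0  1  1  2  3  3
dp[8][5] = 3. One LCS (by backtracking along matches): 5, 7, 4.

3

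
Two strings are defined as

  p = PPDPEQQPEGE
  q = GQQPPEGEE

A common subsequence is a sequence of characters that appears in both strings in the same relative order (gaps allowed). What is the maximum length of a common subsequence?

6

One common subsequence of length 6: Q at p[6]=q[2], Q at p[7]=q[3], P at p[8]=q[5], E at p[9]=q[6], G at p[10]=q[7], E at p[11]=q[9], and the DP table's final entry dp[11][9] is also 6, so no common subsequence is longer.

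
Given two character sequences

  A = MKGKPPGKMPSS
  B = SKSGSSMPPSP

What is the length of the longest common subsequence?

Match K at A[2]=B[2] → G at A[3]=B[4] → P at A[5]=B[8] → P at A[6]=B[9] → P at A[10]=B[11] — 5 characters in the same relative order in both. Since dp[12][11] = 5, nothing longer is possible.

5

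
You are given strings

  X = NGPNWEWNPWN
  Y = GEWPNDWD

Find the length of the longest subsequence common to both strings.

5

Let dp[i][j] be the LCS length of the first i characters of X and the first j characters of Y. dp[i][j] = dp[i-1][j-1]+1 when the i-th and j-th characters match, else max(dp[i-1][j], dp[i][j-1]).
    ·  G  E  W  P  N  D  W  D
 ·  0  0  0  0  0  0  0  0  0
 N  0  0  0  0  0  1  1  1  1
 G  0  1  1  1  1  1  1  1  1
 P  0  1  1  1  2  2  2  2  2
 N  0  1  1  1  2  3  3  3  3
 W  0  1  1  2  2  3  3  4  4
 E  0  1  2  2  2  3  3  4  4
 W  0  1  2  3  3  3  3  4  4
 N  0  1  2  3  3  4  4  4  4
 P  0  1  2  3  4  4  4  4  4
 W  0  1  2  3  4  4  4  5  5
 N  0  1  2  3  4  5  5  5  5
dp[11][8] = 5. One LCS (by backtracking along matches): GEWNW.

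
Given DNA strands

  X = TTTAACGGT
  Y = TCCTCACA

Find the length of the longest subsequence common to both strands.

Let dp[i][j] be the LCS length of the first i bases of X and the first j bases of Y. dp[i][j] = dp[i-1][j-1]+1 when the i-th and j-th bases match, else max(dp[i-1][j], dp[i][j-1]).
    ·  T  C  C  T  C  A  C  A
 ·  0  0  0  0  0  0  0  0  0
 T  0  1  1  1  1  1  1  1  1
 T  0  1  1  1  2  2  2  2  2
 T  0  1  1  1  2  2  2  2  2
 A  0  1  1  1  2  2  3  3  3
 A  0  1  1  1  2  2  3  3  4
 C  0  1  2  2  2  3  3  4  4
 G  0  1  2  2  2  3  3  4  4
 G  0  1  2  2  2  3  3  4  4
 T  0  1  2  2  3  3  3  4  4
dp[9][8] = 4. One LCS (by backtracking along matches): TTAA.

4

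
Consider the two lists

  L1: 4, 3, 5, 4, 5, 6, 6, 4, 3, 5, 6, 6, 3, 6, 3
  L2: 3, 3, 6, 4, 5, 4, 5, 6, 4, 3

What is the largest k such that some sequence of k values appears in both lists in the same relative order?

7

Let dp[i][j] be the LCS length of the first i values of L1 and the first j values of L2. dp[i][j] = dp[i-1][j-1]+1 when the i-th and j-th values match, else max(dp[i-1][j], dp[i][j-1]).
    ·  3  3  6  4  5  4  5  6  4  3
 ·  0  0  0  0  0  0  0  0  0  0  0
 4  0  0  0  0  1  1  1  1  1  1  1
 3  0  1  1  1  1  1  1  1  1  1  2
 5  0  1  1  1  1  2  2  2  2  2  2
 4  0  1  1  1  2  2  3  3  3  3  3
 5  0  1  1  1  2  3  3  4  4  4  4
 6  0  1  1  2  2  3  3  4  5  5  5
 6  0  1  1  2  2  3  3  4  5  5  5
 4  0  1  1  2  3  3  4  4  5  6  6
 3  0  1  2  2  3  3  4  4  5  6  7
 5  0  1  2  2  3  4  4  5  5  6  7
 6  0  1  2  3  3  4  4  5  6  6  7
 6  0  1  2  3  3  4  4  5  6  6  7
 3  0  1  2  3  3  4  4  5  6  6  7
 6  0  1  2  3  3  4  4  5  6  6  7
 3  0  1  2  3  3  4  4  5  6  6  7
dp[15][10] = 7. One LCS (by backtracking along matches): 4, 5, 4, 5, 6, 4, 3.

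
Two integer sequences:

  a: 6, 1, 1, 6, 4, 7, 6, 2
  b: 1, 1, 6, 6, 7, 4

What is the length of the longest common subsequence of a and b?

One common subsequence of length 4: 1 [2,1] → 1 [3,2] → 6 [4,4] → 4 [5,6]. Since dp[8][6] = 4, nothing longer is possible.

4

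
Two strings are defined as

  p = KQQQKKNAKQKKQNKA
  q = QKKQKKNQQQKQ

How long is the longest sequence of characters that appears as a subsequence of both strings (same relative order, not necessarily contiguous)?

8

Match K [1,3], Q [4,4], K [5,5], K [6,6], N [7,7], Q [10,10], K [12,11], Q [13,12] — 8 characters in the same relative order in both. Since dp[16][12] = 8, nothing longer is possible.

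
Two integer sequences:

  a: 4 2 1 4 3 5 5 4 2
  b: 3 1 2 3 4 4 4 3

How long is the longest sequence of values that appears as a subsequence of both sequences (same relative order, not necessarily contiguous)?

3

Match 4 (a #1, b #6), then 4 (a #4, b #7), then 3 (a #5, b #8) — 3 values in the same relative order in both, and the DP table's final entry dp[9][8] is also 3, so no common subsequence is longer.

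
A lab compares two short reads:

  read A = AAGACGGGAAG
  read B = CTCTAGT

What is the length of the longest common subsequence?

Let dp[i][j] be the LCS length of the first i bases of read A and the first j bases of read B. dp[i][j] = dp[i-1][j-1]+1 when the i-th and j-th bases match, else max(dp[i-1][j], dp[i][j-1]).
    ·  C  T  C  T  A  G  T
 ·  0  0  0  0  0  0  0  0
 A  0  0  0  0  0  1  1  1
 A  0  0  0  0  0  1  1  1
 G  0  0  0  0  0  1  2  2
 A  0  0  0  0  0  1  2  2
 C  0  1  1  1  1  1  2  2
 G  0  1  1  1  1  1  2  2
 G  0  1  1  1  1  1  2  2
 G  0  1  1  1  1  1  2  2
 A  0  1  1  1  1  2  2  2
 A  0  1  1  1  1  2  2  2
 G  0  1  1  1  1  2  3  3
dp[11][7] = 3. One LCS (by backtracking along matches): CAG.

3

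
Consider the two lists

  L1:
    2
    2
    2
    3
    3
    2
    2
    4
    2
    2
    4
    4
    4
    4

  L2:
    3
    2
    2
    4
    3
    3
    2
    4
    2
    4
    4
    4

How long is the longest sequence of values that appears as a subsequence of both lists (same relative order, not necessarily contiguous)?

10

Taking 2 at L1[1]=L2[2], then 2 at L1[2]=L2[3], then 3 at L1[4]=L2[5], then 3 at L1[5]=L2[6], then 2 at L1[7]=L2[7], then 4 at L1[8]=L2[8], then 2 at L1[10]=L2[9], then 4 at L1[12]=L2[10], then 4 at L1[13]=L2[11], then 4 at L1[14]=L2[12] gives a common subsequence of length 10. The LCS DP gives dp[14][12] = 10, so this is optimal.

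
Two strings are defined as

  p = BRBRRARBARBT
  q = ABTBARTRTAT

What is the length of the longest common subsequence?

Match B (p #1, q #2), B (p #3, q #4), R (p #4, q #6), R (p #5, q #8), A (p #9, q #10), T (p #12, q #11) — 6 characters in the same relative order in both, and the DP table's final entry dp[12][11] is also 6, so no common subsequence is longer.

6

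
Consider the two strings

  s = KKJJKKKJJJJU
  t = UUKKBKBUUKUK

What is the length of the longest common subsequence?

Let dp[i][j] be the LCS length of the first i characters of s and the first j characters of t. dp[i][j] = dp[i-1][j-1]+1 when the i-th and j-th characters match, else max(dp[i-1][j], dp[i][j-1]).
    ·  U  U  K  K  B  K  B  U  U  K  U  K
 ·  0  0  0  0  0  0  0  0  0  0  0  0  0
 K  0  0  0  1  1  1  1  1  1  1  1  1  1
 K  0  0  0  1  2  2  2  2  2  2  2  2  2
 J  0  0  0  1  2  2  2  2  2  2  2  2  2
 J  0  0  0  1  2  2  2  2  2  2  2  2  2
 K  0  0  0  1  2  2  3  3  3  3  3  3  3
 K  0  0  0  1  2  2  3  3  3  3  4  4  4
 K  0  0  0  1  2  2  3  3  3  3  4  4  5
 J  0  0  0  1  2  2  3  3  3  3  4  4  5
 J  0  0  0  1  2  2  3  3  3  3  4  4  5
 J  0  0  0  1  2  2  3  3  3  3  4  4  5
 J  0  0  0  1  2  2  3  3  3  3  4  4  5
 U  0  1  1  1  2  2  3  3  4  4  4  5  5
dp[12][12] = 5. One LCS (by backtracking along matches): KKKKK.

5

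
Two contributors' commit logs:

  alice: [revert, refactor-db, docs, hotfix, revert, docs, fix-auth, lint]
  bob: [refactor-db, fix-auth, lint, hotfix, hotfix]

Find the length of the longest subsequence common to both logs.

One common subsequence of length 3: refactor-db (alice #2, bob #1), then fix-auth (alice #7, bob #2), then lint (alice #8, bob #3), and the DP table's final entry dp[8][5] is also 3, so no common subsequence is longer.

3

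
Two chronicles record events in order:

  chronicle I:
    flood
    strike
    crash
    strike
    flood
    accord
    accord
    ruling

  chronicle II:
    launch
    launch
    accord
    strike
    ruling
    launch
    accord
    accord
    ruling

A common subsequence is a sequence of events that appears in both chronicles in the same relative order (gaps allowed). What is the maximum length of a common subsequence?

Match strike at chronicle I[2]=chronicle II[4], then accord at chronicle I[6]=chronicle II[7], then accord at chronicle I[7]=chronicle II[8], then ruling at chronicle I[8]=chronicle II[9] — 4 events in the same relative order in both, and the DP table's final entry dp[8][9] is also 4, so no common subsequence is longer.

4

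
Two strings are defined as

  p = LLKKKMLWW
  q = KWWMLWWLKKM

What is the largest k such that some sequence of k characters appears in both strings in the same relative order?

Let dp[i][j] be the LCS length of the first i characters of p and the first j characters of q. dp[i][j] = dp[i-1][j-1]+1 when the i-th and j-th characters match, else max(dp[i-1][j], dp[i][j-1]).
    ·  K  W  W  M  L  W  W  L  K  K  M
 ·  0  0  0  0  0  0  0  0  0  0  0  0
 L  0  0  0  0  0  1  1  1  1  1  1  1
 L  0  0  0  0  0  1  1  1  2  2  2  2
 K  0  1  1  1  1  1  1  1  2  3  3  3
 K  0  1  1  1  1  1  1  1  2  3  4  4
 K  0  1  1  1  1  1  1  1  2  3  4  4
 M  0  1  1  1  2  2  2  2  2  3  4  5
 L  0  1  1  1  2  3  3  3  3  3  4  5
 W  0  1  2  2  2  3  4  4  4  4  4  5
 W  0  1  2  3  3  3  4  5  5  5  5  5
dp[9][11] = 5. One LCS (by backtracking along matches): LLKKM.

5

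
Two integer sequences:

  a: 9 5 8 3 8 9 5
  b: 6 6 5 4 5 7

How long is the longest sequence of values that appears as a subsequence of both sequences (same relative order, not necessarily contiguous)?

2

Taking 5 [2,3]; then 5 [7,5] gives a common subsequence of length 2, and the DP table's final entry dp[7][6] is also 2, so no common subsequence is longer.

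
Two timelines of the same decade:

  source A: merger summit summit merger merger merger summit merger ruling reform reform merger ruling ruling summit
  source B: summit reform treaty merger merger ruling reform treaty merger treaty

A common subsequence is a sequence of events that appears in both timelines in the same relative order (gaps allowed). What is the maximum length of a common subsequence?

6

Pick summit (source A #2, source B #1), merger (source A #6, source B #4), merger (source A #8, source B #5), ruling (source A #9, source B #6), reform (source A #10, source B #7), merger (source A #12, source B #9); all 6 events appear in both, in order, and the DP table's final entry dp[15][10] is also 6, so no common subsequence is longer.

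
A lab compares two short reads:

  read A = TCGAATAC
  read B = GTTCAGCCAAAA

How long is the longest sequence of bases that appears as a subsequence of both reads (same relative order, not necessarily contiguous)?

6

Pick T [1,3]; then C [2,4]; then G [3,6]; then A [4,10]; then A [5,11]; then A [7,12]; all 6 bases appear in both, in order. The LCS DP gives dp[8][12] = 6, so this is optimal.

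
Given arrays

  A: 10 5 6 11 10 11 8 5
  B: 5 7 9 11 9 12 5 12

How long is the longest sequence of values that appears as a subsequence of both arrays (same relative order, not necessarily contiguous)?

Taking 5 at A[2]=B[1]; then 11 at A[4]=B[4]; then 5 at A[8]=B[7] gives a common subsequence of length 3. dp[8][8] = 3 confirms this is the maximum.

3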